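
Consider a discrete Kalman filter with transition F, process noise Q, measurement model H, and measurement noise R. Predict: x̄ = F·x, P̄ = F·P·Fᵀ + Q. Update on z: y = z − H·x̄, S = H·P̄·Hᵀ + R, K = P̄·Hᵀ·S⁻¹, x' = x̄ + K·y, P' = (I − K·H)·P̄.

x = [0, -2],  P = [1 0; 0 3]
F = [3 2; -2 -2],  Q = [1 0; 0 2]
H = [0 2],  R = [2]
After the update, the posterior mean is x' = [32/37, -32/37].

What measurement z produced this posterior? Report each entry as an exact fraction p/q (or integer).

z = [-2]

x̄ = F·x = [-4, 4]
P̄ = F·P·Fᵀ + Q = [22 -18; -18 18]
S = H·P̄·Hᵀ + R = [74]
K = P̄·Hᵀ·S⁻¹ = [-18/37; 18/37]
x' − x̄ = [180/37, -180/37] = K·y
y = (KᵀK)⁻¹·Kᵀ·(x' − x̄) = [-10]
z = y + H·x̄ = [-10] + [8] = [-2]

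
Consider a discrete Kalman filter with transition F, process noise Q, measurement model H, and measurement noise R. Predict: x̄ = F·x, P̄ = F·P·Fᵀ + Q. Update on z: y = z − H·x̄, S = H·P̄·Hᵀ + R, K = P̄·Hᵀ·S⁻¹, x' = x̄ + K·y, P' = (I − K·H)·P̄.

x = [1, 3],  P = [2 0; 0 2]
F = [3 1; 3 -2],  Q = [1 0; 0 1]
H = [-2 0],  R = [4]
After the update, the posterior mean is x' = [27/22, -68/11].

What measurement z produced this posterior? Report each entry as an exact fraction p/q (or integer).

z = [-2]

x̄ = F·x = [6, -3]
P̄ = F·P·Fᵀ + Q = [21 14; 14 27]
S = H·P̄·Hᵀ + R = [88]
K = P̄·Hᵀ·S⁻¹ = [-21/44; -7/22]
x' − x̄ = [-105/22, -35/11] = K·y
y = (KᵀK)⁻¹·Kᵀ·(x' − x̄) = [10]
z = y + H·x̄ = [10] + [-12] = [-2]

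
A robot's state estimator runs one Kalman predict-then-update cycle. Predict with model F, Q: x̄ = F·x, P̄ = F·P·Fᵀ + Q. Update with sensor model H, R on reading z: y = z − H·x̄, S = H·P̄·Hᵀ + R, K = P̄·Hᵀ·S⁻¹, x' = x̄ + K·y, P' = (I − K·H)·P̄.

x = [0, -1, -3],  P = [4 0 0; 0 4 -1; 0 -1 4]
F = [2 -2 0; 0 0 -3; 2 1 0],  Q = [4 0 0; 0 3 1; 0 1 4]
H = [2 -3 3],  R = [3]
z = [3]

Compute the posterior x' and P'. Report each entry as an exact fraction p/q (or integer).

x̄ = F·x = [2, 9, -1]
P̄ = F·P·Fᵀ + Q = [36 -6 8; -6 39 4; 8 4 24]
y = z − H·x̄ = [29]
S = H·P̄·Hᵀ + R = [810]
K = P̄·Hᵀ·S⁻¹ = [19/135; -13/90; 38/405]
x' = x̄ + K·y = [821/135, 433/90, 697/405]
P' = (I − K·H)·P̄ = [898/45 157/15 -364/135; 157/15 221/10 674/45; -364/135 674/45 6832/405]

x' = [821/135, 433/90, 697/405]
P' = [898/45 157/15 -364/135; 157/15 221/10 674/45; -364/135 674/45 6832/405]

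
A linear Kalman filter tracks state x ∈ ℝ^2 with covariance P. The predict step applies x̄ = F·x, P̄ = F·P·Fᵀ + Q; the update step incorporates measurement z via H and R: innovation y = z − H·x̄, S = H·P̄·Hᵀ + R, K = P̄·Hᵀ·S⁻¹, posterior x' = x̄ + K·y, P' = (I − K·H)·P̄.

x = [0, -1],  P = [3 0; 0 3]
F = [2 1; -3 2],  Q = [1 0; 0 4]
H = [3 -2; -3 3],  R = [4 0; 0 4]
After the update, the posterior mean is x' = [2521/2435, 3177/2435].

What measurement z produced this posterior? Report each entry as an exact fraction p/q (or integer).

z = [2, 2]

x̄ = F·x = [-1, -2]
P̄ = F·P·Fᵀ + Q = [16 -12; -12 43]
S = H·P̄·Hᵀ + R = [464 -582; -582 751]
K = P̄·Hᵀ·S⁻¹ = [1296/2435 732/2435; 1102/2435 1389/2435]
x' − x̄ = [4956/2435, 8047/2435] = K·y
y = (KᵀK)⁻¹·Kᵀ·(x' − x̄) = [1, 5]
z = y + H·x̄ = [1, 5] + [1, -3] = [2, 2]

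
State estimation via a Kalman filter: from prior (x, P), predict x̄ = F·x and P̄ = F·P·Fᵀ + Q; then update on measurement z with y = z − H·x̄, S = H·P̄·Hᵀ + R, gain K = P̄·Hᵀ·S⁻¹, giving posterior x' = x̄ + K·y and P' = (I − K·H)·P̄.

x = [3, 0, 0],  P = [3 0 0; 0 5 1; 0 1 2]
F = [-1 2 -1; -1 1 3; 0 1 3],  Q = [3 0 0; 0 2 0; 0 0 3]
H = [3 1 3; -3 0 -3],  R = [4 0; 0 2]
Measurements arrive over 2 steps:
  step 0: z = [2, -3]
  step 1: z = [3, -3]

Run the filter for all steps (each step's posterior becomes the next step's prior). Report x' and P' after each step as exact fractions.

step 0: x̄ = F·x = [-3, -3, 0]
step 0: P̄ = F·P·Fᵀ + Q = [24 12 9; 12 34 29; 9 29 32]
step 0: y = z − H·x̄ = [14, -12]
step 0: S = H·P̄·Hᵀ + R = [950 -789; -789 668]
step 0: K = P̄·Hᵀ·S⁻¹ = [-3963/12079 -6471/12079; 7829/12079 7023/12079; 4489/12079 3078/12079]
step 0: x' = x̄ + K·y = [-14067/12079, -10907/12079, 25910/12079]
step 0: P' = (I − K·H)·P̄ = [89160/12079 -28794/12079 -84846/12079; -28794/12079 45362/12079 24112/12079; -84846/12079 24112/12079 82794/12079]
step 1: x̄ = F·x = [-33657/12079, 80890/12079, 66823/12079]
step 1: P̄ = F·P·Fᵀ + Q = [238675/12079 308136/12079 246234/12079; 308136/12079 1615162/12079 1218512/12079; 246234/12079 1218512/12079 971417/12079]
step 1: y = z − H·x̄ = [-144151/12079, 63261/12079]
step 1: S = H·P̄·Hᵀ + R = [26146406/12079 -19902984/12079; -19902984/12079 15347198/12079]
step 1: K = P̄·Hᵀ·S⁻¹ = [-78582693/212985254 -122098215/212985254; 81193937/106492627 73516440/106492627; 85217021/212985254 59818599/212985254]
step 1: x' = x̄ + K·y = [-147558825/106492627, 129209777/106492627, 237286995/106492627]
step 1: P' = (I − K·H)·P̄ = [486182938/106492627 -279263601/106492627 -445483533/106492627; -279263601/106492627 471808628/106492627 230252641/106492627; -445483533/106492627 230252641/106492627 425544000/106492627]

step 0: x' = [-14067/12079, -10907/12079, 25910/12079], P' = [89160/12079 -28794/12079 -84846/12079; -28794/12079 45362/12079 24112/12079; -84846/12079 24112/12079 82794/12079]
step 1: x' = [-147558825/106492627, 129209777/106492627, 237286995/106492627], P' = [486182938/106492627 -279263601/106492627 -445483533/106492627; -279263601/106492627 471808628/106492627 230252641/106492627; -445483533/106492627 230252641/106492627 425544000/106492627]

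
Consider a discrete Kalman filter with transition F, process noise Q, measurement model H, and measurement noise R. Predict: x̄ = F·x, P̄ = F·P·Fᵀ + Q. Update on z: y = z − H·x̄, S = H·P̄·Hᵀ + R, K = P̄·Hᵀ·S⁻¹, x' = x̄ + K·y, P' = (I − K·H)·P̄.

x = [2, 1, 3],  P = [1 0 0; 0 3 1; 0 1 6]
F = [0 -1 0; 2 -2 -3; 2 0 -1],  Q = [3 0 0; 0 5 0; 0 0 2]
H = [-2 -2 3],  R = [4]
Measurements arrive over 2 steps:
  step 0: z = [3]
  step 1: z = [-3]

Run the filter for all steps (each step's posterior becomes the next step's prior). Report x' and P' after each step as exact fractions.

step 0: x̄ = F·x = [-1, -7, 1]
step 0: P̄ = F·P·Fᵀ + Q = [6 9 1; 9 87 24; 1 24 12]
step 0: y = z − H·x̄ = [-16]
step 0: S = H·P̄·Hᵀ + R = [256]
step 0: K = P̄·Hᵀ·S⁻¹ = [-27/256; -15/32; -7/128]
step 0: x' = x̄ + K·y = [11/16, 1/2, 15/8]
step 0: P' = (I − K·H)·P̄ = [807/256 -117/32 -61/128; -117/32 123/4 279/16; -61/128 279/16 719/64]
step 1: x̄ = F·x = [-1/2, -21/4, -1/2]
step 1: P̄ = F·P·Fᵀ + Q = [135/4 969/8 99/4; 969/8 7775/16 797/8; 99/4 797/8 111/4]
step 1: y = z − H·x̄ = [-13]
step 1: S = H·P̄·Hᵀ + R = [1809]
step 1: K = P̄·Hᵀ·S⁻¹ = [-157/1206; -3661/7236; -331/3618]
step 1: x' = x̄ + K·y = [719/603, 2401/1809, 1247/1809]
step 1: P' = (I − K·H)·P̄ = [1243/402 4765/2412 3865/1206; 4765/2412 331027/14472 114991/7236; 3865/1206 114991/7236 45619/3618]

step 0: x' = [11/16, 1/2, 15/8], P' = [807/256 -117/32 -61/128; -117/32 123/4 279/16; -61/128 279/16 719/64]
step 1: x' = [719/603, 2401/1809, 1247/1809], P' = [1243/402 4765/2412 3865/1206; 4765/2412 331027/14472 114991/7236; 3865/1206 114991/7236 45619/3618]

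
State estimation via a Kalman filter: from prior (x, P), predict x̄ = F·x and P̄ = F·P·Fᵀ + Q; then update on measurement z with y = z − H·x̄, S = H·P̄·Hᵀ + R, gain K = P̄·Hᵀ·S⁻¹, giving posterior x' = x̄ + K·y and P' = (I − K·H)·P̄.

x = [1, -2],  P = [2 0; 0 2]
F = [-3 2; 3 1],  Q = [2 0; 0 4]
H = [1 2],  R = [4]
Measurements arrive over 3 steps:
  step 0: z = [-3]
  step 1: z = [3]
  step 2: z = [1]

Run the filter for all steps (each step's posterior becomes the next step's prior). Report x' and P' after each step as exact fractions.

step 0: x̄ = F·x = [-7, 1]
step 0: P̄ = F·P·Fᵀ + Q = [28 -14; -14 24]
step 0: y = z − H·x̄ = [2]
step 0: S = H·P̄·Hᵀ + R = [72]
step 0: K = P̄·Hᵀ·S⁻¹ = [0; 17/36]
step 0: x' = x̄ + K·y = [-7, 35/18]
step 0: P' = (I − K·H)·P̄ = [28 -14; -14 143/18]
step 1: x̄ = F·x = [224/9, -343/18]
step 1: P̄ = F·P·Fᵀ + Q = [4084/9 -2503/9; -2503/9 3239/18]
step 1: y = z − H·x̄ = [146/9]
step 1: S = H·P̄·Hᵀ + R = [586/9]
step 1: K = P̄·Hᵀ·S⁻¹ = [-461/293; 368/293]
step 1: x' = x̄ + K·y = [-186/293, 773/586]
step 1: P' = (I − K·H)·P̄ = [85730/293 -43787/293; -43787/293 45259/586]
step 2: x̄ = F·x = [1331/293, -343/586]
step 2: P̄ = F·P·Fᵀ + Q = [1388118/293 -857672/293; -857672/293 1065299/586]
step 2: y = z − H·x̄ = [-695/293]
step 2: S = H·P̄·Hᵀ + R = [89200/293]
step 2: K = P̄·Hᵀ·S⁻¹ = [-163613/44600; 207627/89200]
step 2: x' = x̄ + K·y = [118139/8920, -108941/17840]
step 2: P' = (I − K·H)·P̄ = [14286067/22300 -14613293/44600; -14613293/44600 15028547/89200]

step 0: x' = [-7, 35/18], P' = [28 -14; -14 143/18]
step 1: x' = [-186/293, 773/586], P' = [85730/293 -43787/293; -43787/293 45259/586]
step 2: x' = [118139/8920, -108941/17840], P' = [14286067/22300 -14613293/44600; -14613293/44600 15028547/89200]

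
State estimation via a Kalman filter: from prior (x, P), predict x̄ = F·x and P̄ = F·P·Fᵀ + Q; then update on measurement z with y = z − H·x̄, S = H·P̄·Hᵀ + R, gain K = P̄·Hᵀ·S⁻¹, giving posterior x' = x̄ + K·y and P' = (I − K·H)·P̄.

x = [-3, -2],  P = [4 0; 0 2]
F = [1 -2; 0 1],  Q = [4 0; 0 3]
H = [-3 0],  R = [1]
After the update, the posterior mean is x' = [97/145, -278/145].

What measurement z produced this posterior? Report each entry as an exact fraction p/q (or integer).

x̄ = F·x = [1, -2]
P̄ = F·P·Fᵀ + Q = [16 -4; -4 5]
S = H·P̄·Hᵀ + R = [145]
K = P̄·Hᵀ·S⁻¹ = [-48/145; 12/145]
x' − x̄ = [-48/145, 12/145] = K·y
y = (KᵀK)⁻¹·Kᵀ·(x' − x̄) = [1]
z = y + H·x̄ = [1] + [-3] = [-2]

z = [-2]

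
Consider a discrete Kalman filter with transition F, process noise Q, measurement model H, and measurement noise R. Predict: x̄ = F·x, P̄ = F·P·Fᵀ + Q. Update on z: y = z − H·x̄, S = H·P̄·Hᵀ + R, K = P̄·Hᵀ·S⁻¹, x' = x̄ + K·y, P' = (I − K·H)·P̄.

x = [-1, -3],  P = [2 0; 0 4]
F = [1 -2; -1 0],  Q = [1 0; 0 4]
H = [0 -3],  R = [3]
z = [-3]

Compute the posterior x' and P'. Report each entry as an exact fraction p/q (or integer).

x' = [5, 1]
P' = [349/19 -2/19; -2/19 6/19]

x̄ = F·x = [5, 1]
P̄ = F·P·Fᵀ + Q = [19 -2; -2 6]
y = z − H·x̄ = [0]
S = H·P̄·Hᵀ + R = [57]
K = P̄·Hᵀ·S⁻¹ = [2/19; -6/19]
x' = x̄ + K·y = [5, 1]
P' = (I − K·H)·P̄ = [349/19 -2/19; -2/19 6/19]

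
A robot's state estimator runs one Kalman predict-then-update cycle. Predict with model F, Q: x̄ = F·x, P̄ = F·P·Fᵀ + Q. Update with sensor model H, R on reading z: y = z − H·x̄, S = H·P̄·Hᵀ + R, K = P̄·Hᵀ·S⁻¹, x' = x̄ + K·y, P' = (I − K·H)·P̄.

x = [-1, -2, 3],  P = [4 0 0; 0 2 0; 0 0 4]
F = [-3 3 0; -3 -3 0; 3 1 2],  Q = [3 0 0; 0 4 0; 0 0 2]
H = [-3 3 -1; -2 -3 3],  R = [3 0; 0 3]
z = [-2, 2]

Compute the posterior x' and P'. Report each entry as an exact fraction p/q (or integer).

x̄ = F·x = [-3, 9, 1]
P̄ = F·P·Fᵀ + Q = [57 18 -30; 18 58 -42; -30 -42 56]
y = z − H·x̄ = [-37, 20]
S = H·P̄·Hᵀ + R = [842 -588; -588 2589]
K = P̄·Hᵀ·S⁻¹ = [-125649/611398 -44732/305699; 36975/305699 -31276/305699; -5006/305699 40662/305699]
x' = x̄ + K·y = [1025539/611398, 757696/305699, 1304161/305699]
P' = (I − K·H)·P̄ = [836511/611398 650199/305699 884304/305699; 650199/305699 1231856/305699 1634046/305699; 884304/305699 1634046/305699 2264244/305699]

x' = [1025539/611398, 757696/305699, 1304161/305699]
P' = [836511/611398 650199/305699 884304/305699; 650199/305699 1231856/305699 1634046/305699; 884304/305699 1634046/305699 2264244/305699]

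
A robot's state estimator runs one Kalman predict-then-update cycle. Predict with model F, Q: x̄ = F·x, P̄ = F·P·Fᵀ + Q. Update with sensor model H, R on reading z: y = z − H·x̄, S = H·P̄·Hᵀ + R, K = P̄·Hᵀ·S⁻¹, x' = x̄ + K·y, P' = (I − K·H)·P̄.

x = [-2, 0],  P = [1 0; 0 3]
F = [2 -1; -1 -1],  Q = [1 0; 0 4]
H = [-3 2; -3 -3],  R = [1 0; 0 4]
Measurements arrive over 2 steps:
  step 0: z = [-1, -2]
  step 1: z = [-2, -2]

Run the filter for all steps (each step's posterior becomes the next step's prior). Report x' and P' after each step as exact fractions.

step 0: x̄ = F·x = [-4, 2]
step 0: P̄ = F·P·Fᵀ + Q = [8 1; 1 8]
step 0: y = z − H·x̄ = [-17, -8]
step 0: S = H·P̄·Hᵀ + R = [93 27; 27 166]
step 0: K = P̄·Hᵀ·S⁻¹ = [-2923/14709 -639/4903; 2887/14709 -954/4903]
step 0: x' = x̄ + K·y = [6191/14709, 3235/14709]
step 0: P' = (I − K·H)·P̄ = [1607/14709 949/14709; 949/14709 2867/14709]
step 1: x̄ = F·x = [3049/4903, -3142/4903]
step 1: P̄ = F·P·Fᵀ + Q = [6736/4903 -432/4903; -432/4903 21736/4903]
step 1: y = z − H·x̄ = [5625/4903, -10085/4903]
step 1: S = H·P̄·Hᵀ + R = [157655/4903 -71088/4903; -71088/4903 268084/4903]
step 1: K = P̄·Hᵀ·S⁻¹ = [-356592/1897373 -228408/1897373; 380288/1897373 -351498/1897373]
step 1: x' = x̄ + K·y = [1240619/1897373, -56612/1897373]
step 1: P' = (I − K·H)·P̄ = [193136/1897373 111408/1897373; 111408/1897373 357256/1897373]

step 0: x' = [6191/14709, 3235/14709], P' = [1607/14709 949/14709; 949/14709 2867/14709]
step 1: x' = [1240619/1897373, -56612/1897373], P' = [193136/1897373 111408/1897373; 111408/1897373 357256/1897373]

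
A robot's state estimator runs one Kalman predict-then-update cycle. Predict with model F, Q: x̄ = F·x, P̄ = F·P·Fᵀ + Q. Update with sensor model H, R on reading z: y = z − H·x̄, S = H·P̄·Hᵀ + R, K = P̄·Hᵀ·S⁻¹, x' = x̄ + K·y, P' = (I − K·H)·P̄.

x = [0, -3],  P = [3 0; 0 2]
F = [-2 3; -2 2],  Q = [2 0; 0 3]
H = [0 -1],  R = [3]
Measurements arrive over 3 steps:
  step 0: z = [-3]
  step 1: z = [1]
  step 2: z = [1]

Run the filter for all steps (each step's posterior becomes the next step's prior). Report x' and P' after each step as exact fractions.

step 0: x̄ = F·x = [-9, -6]
step 0: P̄ = F·P·Fᵀ + Q = [32 24; 24 23]
step 0: y = z − H·x̄ = [-9]
step 0: S = H·P̄·Hᵀ + R = [26]
step 0: K = P̄·Hᵀ·S⁻¹ = [-12/13; -23/26]
step 0: x' = x̄ + K·y = [-9/13, 51/26]
step 0: P' = (I − K·H)·P̄ = [128/13 36/13; 36/13 69/26]
step 1: x̄ = F·x = [189/26, 69/13]
step 1: P̄ = F·P·Fᵀ + Q = [833/26 359/13; 359/13 401/13]
step 1: y = z − H·x̄ = [82/13]
step 1: S = H·P̄·Hᵀ + R = [440/13]
step 1: K = P̄·Hᵀ·S⁻¹ = [-359/440; -401/440]
step 1: x' = x̄ + K·y = [467/220, -97/220]
step 1: P' = (I − K·H)·P̄ = [4183/440 1077/440; 1077/440 1203/440]
step 2: x̄ = F·x = [-245/44, -282/55]
step 2: P̄ = F·P·Fᵀ + Q = [3103/88 659/22; 659/22 1781/55]
step 2: y = z − H·x̄ = [-227/55]
step 2: S = H·P̄·Hᵀ + R = [1946/55]
step 2: K = P̄·Hᵀ·S⁻¹ = [-3295/3892; -1781/1946]
step 2: x' = x̄ + K·y = [-2018/973, -2627/1946]
step 2: P' = (I − K·H)·P̄ = [38537/3892 9885/3892; 9885/3892 5343/1946]

step 0: x' = [-9/13, 51/26], P' = [128/13 36/13; 36/13 69/26]
step 1: x' = [467/220, -97/220], P' = [4183/440 1077/440; 1077/440 1203/440]
step 2: x' = [-2018/973, -2627/1946], P' = [38537/3892 9885/3892; 9885/3892 5343/1946]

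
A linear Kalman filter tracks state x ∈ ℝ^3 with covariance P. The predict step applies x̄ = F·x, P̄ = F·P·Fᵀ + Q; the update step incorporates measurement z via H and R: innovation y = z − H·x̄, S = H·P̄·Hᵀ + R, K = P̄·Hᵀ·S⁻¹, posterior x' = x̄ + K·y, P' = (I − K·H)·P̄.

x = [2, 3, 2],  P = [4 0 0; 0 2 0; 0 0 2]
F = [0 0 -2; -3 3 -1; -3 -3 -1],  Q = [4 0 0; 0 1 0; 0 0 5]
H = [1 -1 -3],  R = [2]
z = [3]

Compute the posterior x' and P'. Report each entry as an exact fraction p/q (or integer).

x̄ = F·x = [-4, 1, -17]
P̄ = F·P·Fᵀ + Q = [12 4 4; 4 57 20; 4 20 61]
y = z − H·x̄ = [-43]
S = H·P̄·Hᵀ + R = [708]
K = P̄·Hᵀ·S⁻¹ = [-1/177; -113/708; -199/708]
x' = x̄ + K·y = [-665/177, 5567/708, -3479/708]
P' = (I − K·H)·P̄ = [2120/177 595/177 509/177; 595/177 27587/708 -8327/708; 509/177 -8327/708 3587/708]

x' = [-665/177, 5567/708, -3479/708]
P' = [2120/177 595/177 509/177; 595/177 27587/708 -8327/708; 509/177 -8327/708 3587/708]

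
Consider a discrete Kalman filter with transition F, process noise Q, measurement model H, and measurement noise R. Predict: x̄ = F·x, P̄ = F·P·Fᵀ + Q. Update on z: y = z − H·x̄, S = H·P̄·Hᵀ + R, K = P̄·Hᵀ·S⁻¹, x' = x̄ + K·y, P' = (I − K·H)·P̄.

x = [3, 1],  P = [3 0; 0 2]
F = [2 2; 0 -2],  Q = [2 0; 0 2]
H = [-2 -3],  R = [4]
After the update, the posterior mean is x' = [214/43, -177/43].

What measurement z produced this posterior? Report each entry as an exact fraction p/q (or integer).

z = [3]

x̄ = F·x = [8, -2]
P̄ = F·P·Fᵀ + Q = [22 -8; -8 10]
S = H·P̄·Hᵀ + R = [86]
K = P̄·Hᵀ·S⁻¹ = [-10/43; -7/43]
x' − x̄ = [-130/43, -91/43] = K·y
y = (KᵀK)⁻¹·Kᵀ·(x' − x̄) = [13]
z = y + H·x̄ = [13] + [-10] = [3]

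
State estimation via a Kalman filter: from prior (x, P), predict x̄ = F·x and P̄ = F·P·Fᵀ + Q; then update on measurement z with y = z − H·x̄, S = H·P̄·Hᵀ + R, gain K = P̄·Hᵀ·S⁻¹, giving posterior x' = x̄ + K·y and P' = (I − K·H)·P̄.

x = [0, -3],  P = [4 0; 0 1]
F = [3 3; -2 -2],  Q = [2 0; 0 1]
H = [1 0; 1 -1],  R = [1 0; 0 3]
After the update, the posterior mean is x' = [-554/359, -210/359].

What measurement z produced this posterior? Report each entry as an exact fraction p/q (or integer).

x̄ = F·x = [-9, 6]
P̄ = F·P·Fᵀ + Q = [47 -30; -30 21]
S = H·P̄·Hᵀ + R = [48 77; 77 131]
K = P̄·Hᵀ·S⁻¹ = [228/359 77/359; -3/359 -138/359]
x' − x̄ = [2677/359, -2364/359] = K·y
y = (KᵀK)⁻¹·Kᵀ·(x' − x̄) = [6, 17]
z = y + H·x̄ = [6, 17] + [-9, -15] = [-3, 2]

z = [-3, 2]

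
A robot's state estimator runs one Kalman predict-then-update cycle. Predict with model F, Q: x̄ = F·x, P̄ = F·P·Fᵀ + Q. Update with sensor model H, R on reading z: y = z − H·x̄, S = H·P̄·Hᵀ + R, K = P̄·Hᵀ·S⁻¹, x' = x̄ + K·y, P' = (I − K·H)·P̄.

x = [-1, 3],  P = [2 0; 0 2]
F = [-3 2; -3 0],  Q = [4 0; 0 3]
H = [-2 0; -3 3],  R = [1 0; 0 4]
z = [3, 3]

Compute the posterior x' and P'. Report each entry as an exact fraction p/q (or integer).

x' = [-16749/11635, -6486/11635]
P' = [2874/11635 2826/11635; 2826/11635 7734/11635]

x̄ = F·x = [9, 3]
P̄ = F·P·Fᵀ + Q = [30 18; 18 21]
y = z − H·x̄ = [21, 21]
S = H·P̄·Hᵀ + R = [121 72; 72 139]
K = P̄·Hᵀ·S⁻¹ = [-5748/11635 -36/11635; -5652/11635 3681/11635]
x' = x̄ + K·y = [-16749/11635, -6486/11635]
P' = (I − K·H)·P̄ = [2874/11635 2826/11635; 2826/11635 7734/11635]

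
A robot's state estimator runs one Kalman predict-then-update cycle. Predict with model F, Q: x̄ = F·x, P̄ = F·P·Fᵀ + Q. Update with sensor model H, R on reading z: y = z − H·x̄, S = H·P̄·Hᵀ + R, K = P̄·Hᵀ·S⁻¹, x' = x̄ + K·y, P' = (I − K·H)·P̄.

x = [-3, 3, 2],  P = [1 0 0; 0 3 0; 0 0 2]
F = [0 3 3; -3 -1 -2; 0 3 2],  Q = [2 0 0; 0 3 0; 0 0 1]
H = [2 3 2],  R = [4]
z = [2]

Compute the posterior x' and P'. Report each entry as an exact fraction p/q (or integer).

x̄ = F·x = [15, 2, 13]
P̄ = F·P·Fᵀ + Q = [47 -21 39; -21 23 -17; 39 -17 36]
y = z − H·x̄ = [-60]
S = H·P̄·Hᵀ + R = [399]
K = P̄·Hᵀ·S⁻¹ = [109/399; -1/57; 33/133]
x' = x̄ + K·y = [-185/133, 58/19, -251/133]
P' = (I − K·H)·P̄ = [6872/399 -1088/57 1590/133; -1088/57 1304/57 -290/19; 1590/133 -290/19 1521/133]

x' = [-185/133, 58/19, -251/133]
P' = [6872/399 -1088/57 1590/133; -1088/57 1304/57 -290/19; 1590/133 -290/19 1521/133]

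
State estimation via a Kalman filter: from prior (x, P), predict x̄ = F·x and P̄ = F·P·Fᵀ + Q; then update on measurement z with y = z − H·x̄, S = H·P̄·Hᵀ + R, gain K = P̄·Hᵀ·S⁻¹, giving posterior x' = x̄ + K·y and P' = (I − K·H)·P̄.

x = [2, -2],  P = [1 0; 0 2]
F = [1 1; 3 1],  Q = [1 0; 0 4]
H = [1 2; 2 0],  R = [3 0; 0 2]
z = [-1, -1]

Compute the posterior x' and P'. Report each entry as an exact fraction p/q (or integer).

x' = [-278/391, 44/391]
P' = [152/391 -55/391; -55/391 290/391]

x̄ = F·x = [0, 4]
P̄ = F·P·Fᵀ + Q = [4 5; 5 15]
y = z − H·x̄ = [-9, -1]
S = H·P̄·Hᵀ + R = [87 28; 28 18]
K = P̄·Hᵀ·S⁻¹ = [14/391 152/391; 175/391 -55/391]
x' = x̄ + K·y = [-278/391, 44/391]
P' = (I − K·H)·P̄ = [152/391 -55/391; -55/391 290/391]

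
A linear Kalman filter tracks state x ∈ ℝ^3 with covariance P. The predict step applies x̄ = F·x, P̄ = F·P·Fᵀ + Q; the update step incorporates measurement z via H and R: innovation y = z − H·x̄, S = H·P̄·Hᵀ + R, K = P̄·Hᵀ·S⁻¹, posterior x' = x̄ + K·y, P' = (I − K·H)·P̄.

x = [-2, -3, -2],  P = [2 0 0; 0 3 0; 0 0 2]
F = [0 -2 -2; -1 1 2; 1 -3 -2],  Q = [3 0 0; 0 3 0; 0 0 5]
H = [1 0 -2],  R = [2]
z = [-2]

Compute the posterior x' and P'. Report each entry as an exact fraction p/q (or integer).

x' = [600/89, -205/89, 399/89]
P' = [1206/89 -550/89 632/89; -550/89 848/89 -299/89; 632/89 -299/89 374/89]

x̄ = F·x = [10, -5, 11]
P̄ = F·P·Fᵀ + Q = [23 -14 26; -14 16 -19; 26 -19 42]
y = z − H·x̄ = [10]
S = H·P̄·Hᵀ + R = [89]
K = P̄·Hᵀ·S⁻¹ = [-29/89; 24/89; -58/89]
x' = x̄ + K·y = [600/89, -205/89, 399/89]
P' = (I − K·H)·P̄ = [1206/89 -550/89 632/89; -550/89 848/89 -299/89; 632/89 -299/89 374/89]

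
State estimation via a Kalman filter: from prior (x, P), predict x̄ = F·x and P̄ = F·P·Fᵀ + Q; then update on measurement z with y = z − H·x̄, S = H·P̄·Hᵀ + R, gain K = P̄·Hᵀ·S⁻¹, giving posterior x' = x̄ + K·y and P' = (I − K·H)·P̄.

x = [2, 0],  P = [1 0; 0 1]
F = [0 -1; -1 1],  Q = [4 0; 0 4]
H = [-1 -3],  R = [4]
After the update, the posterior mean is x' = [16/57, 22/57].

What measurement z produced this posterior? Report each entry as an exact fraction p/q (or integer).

x̄ = F·x = [0, -2]
P̄ = F·P·Fᵀ + Q = [5 -1; -1 6]
S = H·P̄·Hᵀ + R = [57]
K = P̄·Hᵀ·S⁻¹ = [-2/57; -17/57]
x' − x̄ = [16/57, 136/57] = K·y
y = (KᵀK)⁻¹·Kᵀ·(x' − x̄) = [-8]
z = y + H·x̄ = [-8] + [6] = [-2]

z = [-2]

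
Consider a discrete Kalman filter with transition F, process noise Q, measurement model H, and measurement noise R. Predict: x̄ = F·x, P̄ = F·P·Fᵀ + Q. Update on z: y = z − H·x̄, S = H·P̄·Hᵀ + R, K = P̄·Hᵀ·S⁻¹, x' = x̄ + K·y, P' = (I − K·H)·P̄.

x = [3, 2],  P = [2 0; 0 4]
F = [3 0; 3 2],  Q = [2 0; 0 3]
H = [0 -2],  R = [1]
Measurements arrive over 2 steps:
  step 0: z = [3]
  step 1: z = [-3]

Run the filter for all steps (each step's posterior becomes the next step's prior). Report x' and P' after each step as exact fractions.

step 0: x̄ = F·x = [9, 13]
step 0: P̄ = F·P·Fᵀ + Q = [20 18; 18 37]
step 0: y = z − H·x̄ = [29]
step 0: S = H·P̄·Hᵀ + R = [149]
step 0: K = P̄·Hᵀ·S⁻¹ = [-36/149; -74/149]
step 0: x' = x̄ + K·y = [297/149, -209/149]
step 0: P' = (I − K·H)·P̄ = [1684/149 18/149; 18/149 37/149]
step 1: x̄ = F·x = [891/149, 473/149]
step 1: P̄ = F·P·Fᵀ + Q = [15454/149 15264/149; 15264/149 15967/149]
step 1: y = z − H·x̄ = [499/149]
step 1: S = H·P̄·Hᵀ + R = [64017/149]
step 1: K = P̄·Hᵀ·S⁻¹ = [-3392/7113; -31934/64017]
step 1: x' = x̄ + K·y = [31175/7113, 96275/64017]
step 1: P' = (I − K·H)·P̄ = [14258/2371 1696/7113; 1696/7113 15967/64017]

step 0: x' = [297/149, -209/149], P' = [1684/149 18/149; 18/149 37/149]
step 1: x' = [31175/7113, 96275/64017], P' = [14258/2371 1696/7113; 1696/7113 15967/64017]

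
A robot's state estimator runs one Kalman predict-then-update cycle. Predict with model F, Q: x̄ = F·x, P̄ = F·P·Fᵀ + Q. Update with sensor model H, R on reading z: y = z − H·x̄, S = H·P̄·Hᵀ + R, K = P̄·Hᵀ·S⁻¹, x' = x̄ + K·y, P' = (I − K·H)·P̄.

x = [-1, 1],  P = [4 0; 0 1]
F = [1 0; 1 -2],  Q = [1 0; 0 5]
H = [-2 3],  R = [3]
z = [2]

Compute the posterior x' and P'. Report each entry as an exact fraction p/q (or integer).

x̄ = F·x = [-1, -3]
P̄ = F·P·Fᵀ + Q = [5 4; 4 13]
y = z − H·x̄ = [9]
S = H·P̄·Hᵀ + R = [92]
K = P̄·Hᵀ·S⁻¹ = [1/46; 31/92]
x' = x̄ + K·y = [-37/46, 3/92]
P' = (I − K·H)·P̄ = [114/23 153/46; 153/46 235/92]

x' = [-37/46, 3/92]
P' = [114/23 153/46; 153/46 235/92]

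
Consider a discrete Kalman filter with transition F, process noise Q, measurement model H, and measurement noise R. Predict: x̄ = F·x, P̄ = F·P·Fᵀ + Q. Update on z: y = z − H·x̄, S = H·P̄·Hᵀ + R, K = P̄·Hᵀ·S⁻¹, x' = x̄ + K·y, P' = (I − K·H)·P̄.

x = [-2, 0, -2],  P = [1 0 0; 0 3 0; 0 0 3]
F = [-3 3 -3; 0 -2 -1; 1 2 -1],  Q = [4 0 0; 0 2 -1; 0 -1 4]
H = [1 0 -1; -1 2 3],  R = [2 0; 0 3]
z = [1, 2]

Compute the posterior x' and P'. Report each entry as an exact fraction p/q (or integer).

x' = [415/407, 883/407, -192/407]
P' = [7138/407 -5488/407 6140/407; -5488/407 40660/2849 -39350/2849; 6140/407 -39350/2849 41332/2849]

x̄ = F·x = [12, 2, 0]
P̄ = F·P·Fᵀ + Q = [67 -9 24; -9 17 -10; 24 -10 20]
y = z − H·x̄ = [-11, 10]
S = H·P̄·Hᵀ + R = [41 -29; -29 90]
K = P̄·Hᵀ·S⁻¹ = [499/407 102/407; 467/2849 562/2849; 824/2849 772/2849]
x' = x̄ + K·y = [415/407, 883/407, -192/407]
P' = (I − K·H)·P̄ = [7138/407 -5488/407 6140/407; -5488/407 40660/2849 -39350/2849; 6140/407 -39350/2849 41332/2849]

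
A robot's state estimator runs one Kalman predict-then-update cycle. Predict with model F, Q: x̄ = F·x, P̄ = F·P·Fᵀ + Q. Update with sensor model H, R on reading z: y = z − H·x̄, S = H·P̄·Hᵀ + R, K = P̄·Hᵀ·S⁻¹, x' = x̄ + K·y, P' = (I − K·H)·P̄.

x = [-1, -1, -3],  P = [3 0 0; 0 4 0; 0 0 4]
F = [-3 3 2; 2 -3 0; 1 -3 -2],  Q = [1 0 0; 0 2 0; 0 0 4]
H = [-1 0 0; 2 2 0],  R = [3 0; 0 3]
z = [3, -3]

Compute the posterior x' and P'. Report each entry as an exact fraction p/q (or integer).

x̄ = F·x = [-6, 1, 8]
P̄ = F·P·Fᵀ + Q = [80 -54 -61; -54 50 42; -61 42 59]
y = z − H·x̄ = [-3, 7]
S = H·P̄·Hᵀ + R = [83 -52; -52 91]
K = P̄·Hᵀ·S⁻¹ = [-352/373 12/373; 346/373 2144/4849; 275/373 18/4849]
x' = x̄ + K·y = [-1098/373, 6363/4849, 28193/4849]
P' = (I − K·H)·P̄ = [1056/373 -1038/373 -825/373; -1038/373 16710/4849 10752/4849; -825/373 10752/4849 68700/4849]

x' = [-1098/373, 6363/4849, 28193/4849]
P' = [1056/373 -1038/373 -825/373; -1038/373 16710/4849 10752/4849; -825/373 10752/4849 68700/4849]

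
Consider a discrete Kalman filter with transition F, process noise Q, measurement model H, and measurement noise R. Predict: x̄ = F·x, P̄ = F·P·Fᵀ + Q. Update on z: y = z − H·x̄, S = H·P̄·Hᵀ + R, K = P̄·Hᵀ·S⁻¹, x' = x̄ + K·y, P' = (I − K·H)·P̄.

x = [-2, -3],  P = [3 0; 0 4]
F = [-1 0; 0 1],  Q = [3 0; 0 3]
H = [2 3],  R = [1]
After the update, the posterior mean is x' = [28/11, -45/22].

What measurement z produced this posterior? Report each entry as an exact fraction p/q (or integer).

z = [-1]

x̄ = F·x = [2, -3]
P̄ = F·P·Fᵀ + Q = [6 0; 0 7]
S = H·P̄·Hᵀ + R = [88]
K = P̄·Hᵀ·S⁻¹ = [3/22; 21/88]
x' − x̄ = [6/11, 21/22] = K·y
y = (KᵀK)⁻¹·Kᵀ·(x' − x̄) = [4]
z = y + H·x̄ = [4] + [-5] = [-1]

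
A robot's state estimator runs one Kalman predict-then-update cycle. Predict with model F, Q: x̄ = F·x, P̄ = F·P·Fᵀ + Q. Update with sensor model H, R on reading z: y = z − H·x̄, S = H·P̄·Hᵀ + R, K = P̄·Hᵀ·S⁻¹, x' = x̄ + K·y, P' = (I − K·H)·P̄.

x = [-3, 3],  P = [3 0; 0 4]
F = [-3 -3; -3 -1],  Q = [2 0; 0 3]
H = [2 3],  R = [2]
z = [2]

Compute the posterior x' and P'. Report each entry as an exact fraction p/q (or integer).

x̄ = F·x = [0, 6]
P̄ = F·P·Fᵀ + Q = [65 39; 39 34]
y = z − H·x̄ = [-16]
S = H·P̄·Hᵀ + R = [1036]
K = P̄·Hᵀ·S⁻¹ = [247/1036; 45/259]
x' = x̄ + K·y = [-988/259, 834/259]
P' = (I − K·H)·P̄ = [6331/1036 -1014/259; -1014/259 706/259]

x' = [-988/259, 834/259]
P' = [6331/1036 -1014/259; -1014/259 706/259]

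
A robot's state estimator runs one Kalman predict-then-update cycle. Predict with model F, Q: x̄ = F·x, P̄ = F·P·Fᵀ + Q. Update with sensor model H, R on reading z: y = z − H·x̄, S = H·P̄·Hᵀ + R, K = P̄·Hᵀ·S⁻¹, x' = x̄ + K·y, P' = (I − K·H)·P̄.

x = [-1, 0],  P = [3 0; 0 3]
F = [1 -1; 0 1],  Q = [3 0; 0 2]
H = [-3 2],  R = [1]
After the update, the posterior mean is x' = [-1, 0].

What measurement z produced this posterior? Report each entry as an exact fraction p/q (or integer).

z = [3]

x̄ = F·x = [-1, 0]
P̄ = F·P·Fᵀ + Q = [9 -3; -3 5]
S = H·P̄·Hᵀ + R = [138]
K = P̄·Hᵀ·S⁻¹ = [-11/46; 19/138]
x' − x̄ = [0, 0] = K·y
y = (KᵀK)⁻¹·Kᵀ·(x' − x̄) = [0]
z = y + H·x̄ = [0] + [3] = [3]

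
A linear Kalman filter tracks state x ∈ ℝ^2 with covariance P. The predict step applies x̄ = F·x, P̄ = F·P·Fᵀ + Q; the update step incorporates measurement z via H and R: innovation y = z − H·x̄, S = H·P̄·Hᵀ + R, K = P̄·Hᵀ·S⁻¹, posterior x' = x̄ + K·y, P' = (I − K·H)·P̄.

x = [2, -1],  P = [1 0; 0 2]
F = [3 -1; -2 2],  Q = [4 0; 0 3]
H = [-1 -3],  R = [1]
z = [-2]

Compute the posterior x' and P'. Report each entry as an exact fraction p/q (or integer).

x' = [34/7, -1]
P' = [1140/91 -55/13; -55/13 20/13]

x̄ = F·x = [7, -6]
P̄ = F·P·Fᵀ + Q = [15 -10; -10 15]
y = z − H·x̄ = [-13]
S = H·P̄·Hᵀ + R = [91]
K = P̄·Hᵀ·S⁻¹ = [15/91; -5/13]
x' = x̄ + K·y = [34/7, -1]
P' = (I − K·H)·P̄ = [1140/91 -55/13; -55/13 20/13]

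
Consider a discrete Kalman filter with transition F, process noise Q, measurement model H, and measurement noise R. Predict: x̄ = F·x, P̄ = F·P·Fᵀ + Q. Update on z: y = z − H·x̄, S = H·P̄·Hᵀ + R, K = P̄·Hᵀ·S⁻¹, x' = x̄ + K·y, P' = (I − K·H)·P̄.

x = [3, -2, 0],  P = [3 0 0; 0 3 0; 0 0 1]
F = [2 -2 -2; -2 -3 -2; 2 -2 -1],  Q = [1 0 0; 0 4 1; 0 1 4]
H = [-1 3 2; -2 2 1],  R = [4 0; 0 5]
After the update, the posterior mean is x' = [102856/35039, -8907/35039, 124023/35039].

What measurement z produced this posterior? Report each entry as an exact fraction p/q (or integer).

z = [3, -2]

x̄ = F·x = [10, 0, 10]
P̄ = F·P·Fᵀ + Q = [29 10 26; 10 47 9; 26 9 29]
S = H·P̄·Hᵀ + R = [516 251; 251 190]
K = P̄·Hᵀ·S⁻¹ = [13082/35039 -19495/35039; 7477/35039 5429/35039; 12465/35039 -17389/35039]
x' − x̄ = [-247534/35039, -8907/35039, -226367/35039] = K·y
y = (KᵀK)⁻¹·Kᵀ·(x' − x̄) = [-7, 8]
z = y + H·x̄ = [-7, 8] + [10, -10] = [3, -2]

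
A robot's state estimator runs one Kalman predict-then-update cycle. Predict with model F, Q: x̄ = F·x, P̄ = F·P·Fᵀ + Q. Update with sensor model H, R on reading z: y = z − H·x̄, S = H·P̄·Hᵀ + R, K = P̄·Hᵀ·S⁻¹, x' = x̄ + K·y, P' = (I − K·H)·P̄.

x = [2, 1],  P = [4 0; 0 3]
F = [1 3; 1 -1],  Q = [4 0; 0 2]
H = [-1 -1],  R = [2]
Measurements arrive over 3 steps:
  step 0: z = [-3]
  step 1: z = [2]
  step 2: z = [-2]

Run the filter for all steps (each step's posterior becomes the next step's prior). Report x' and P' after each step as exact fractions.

step 0: x' = [5/2, 2/3], P' = [10 -25/3; -25/3 77/9]
step 1: x' = [-1/7, -11/14], P' = [1266/35 -1227/35; -1227/35 1249/35]
step 2: x' = [10/131, 369/262], P' = [18906/131 -18731/131; -18731/131 18783/131]

step 0: x̄ = F·x = [5, 1]
step 0: P̄ = F·P·Fᵀ + Q = [35 -5; -5 9]
step 0: y = z − H·x̄ = [3]
step 0: S = H·P̄·Hᵀ + R = [36]
step 0: K = P̄·Hᵀ·S⁻¹ = [-5/6; -1/9]
step 0: x' = x̄ + K·y = [5/2, 2/3]
step 0: P' = (I − K·H)·P̄ = [10 -25/3; -25/3 77/9]
step 1: x̄ = F·x = [9/2, 11/6]
step 1: P̄ = F·P·Fᵀ + Q = [41 -97/3; -97/3 335/9]
step 1: y = z − H·x̄ = [25/3]
step 1: S = H·P̄·Hᵀ + R = [140/9]
step 1: K = P̄·Hᵀ·S⁻¹ = [-39/70; -11/35]
step 1: x' = x̄ + K·y = [-1/7, -11/14]
step 1: P' = (I − K·H)·P̄ = [1266/35 -1227/35; -1227/35 1249/35]
step 2: x̄ = F·x = [-5/2, 9/14]
step 2: P̄ = F·P·Fᵀ + Q = [151 -141; -141 5039/35]
step 2: y = z − H·x̄ = [-27/7]
step 2: S = H·P̄·Hᵀ + R = [524/35]
step 2: K = P̄·Hᵀ·S⁻¹ = [-175/262; -26/131]
step 2: x' = x̄ + K·y = [10/131, 369/262]
step 2: P' = (I − K·H)·P̄ = [18906/131 -18731/131; -18731/131 18783/131]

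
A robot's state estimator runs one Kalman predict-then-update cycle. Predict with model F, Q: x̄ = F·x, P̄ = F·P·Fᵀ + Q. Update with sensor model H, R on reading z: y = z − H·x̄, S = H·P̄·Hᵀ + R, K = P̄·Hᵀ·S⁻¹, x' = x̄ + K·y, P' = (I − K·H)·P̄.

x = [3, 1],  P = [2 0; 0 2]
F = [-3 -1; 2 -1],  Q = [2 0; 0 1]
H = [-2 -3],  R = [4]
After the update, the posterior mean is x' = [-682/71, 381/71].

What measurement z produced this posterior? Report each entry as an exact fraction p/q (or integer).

x̄ = F·x = [-10, 5]
P̄ = F·P·Fᵀ + Q = [22 -10; -10 11]
S = H·P̄·Hᵀ + R = [71]
K = P̄·Hᵀ·S⁻¹ = [-14/71; -13/71]
x' − x̄ = [28/71, 26/71] = K·y
y = (KᵀK)⁻¹·Kᵀ·(x' − x̄) = [-2]
z = y + H·x̄ = [-2] + [5] = [3]

z = [3]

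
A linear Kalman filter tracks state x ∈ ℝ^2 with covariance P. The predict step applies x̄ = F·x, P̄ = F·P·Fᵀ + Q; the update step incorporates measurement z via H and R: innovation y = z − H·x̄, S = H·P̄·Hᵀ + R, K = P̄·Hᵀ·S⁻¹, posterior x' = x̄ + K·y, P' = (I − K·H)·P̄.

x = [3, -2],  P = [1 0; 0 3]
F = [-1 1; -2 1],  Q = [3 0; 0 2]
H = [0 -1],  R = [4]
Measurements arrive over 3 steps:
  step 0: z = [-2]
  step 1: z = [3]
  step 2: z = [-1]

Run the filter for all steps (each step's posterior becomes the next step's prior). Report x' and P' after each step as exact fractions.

step 0: x' = [-15/13, -14/13], P' = [66/13 20/13; 20/13 36/13]
step 1: x' = [-217/149, -337/149], P' = [709/149 216/149; 216/149 492/149]
step 2: x' = [-1132/1679, 1575/1679], P' = [8358/1679 2524/1679; 2524/1679 5524/1679]

step 0: x̄ = F·x = [-5, -8]
step 0: P̄ = F·P·Fᵀ + Q = [7 5; 5 9]
step 0: y = z − H·x̄ = [-10]
step 0: S = H·P̄·Hᵀ + R = [13]
step 0: K = P̄·Hᵀ·S⁻¹ = [-5/13; -9/13]
step 0: x' = x̄ + K·y = [-15/13, -14/13]
step 0: P' = (I − K·H)·P̄ = [66/13 20/13; 20/13 36/13]
step 1: x̄ = F·x = [1/13, 16/13]
step 1: P̄ = F·P·Fᵀ + Q = [101/13 108/13; 108/13 246/13]
step 1: y = z − H·x̄ = [55/13]
step 1: S = H·P̄·Hᵀ + R = [298/13]
step 1: K = P̄·Hᵀ·S⁻¹ = [-54/149; -123/149]
step 1: x' = x̄ + K·y = [-217/149, -337/149]
step 1: P' = (I − K·H)·P̄ = [709/149 216/149; 216/149 492/149]
step 2: x̄ = F·x = [-120/149, 97/149]
step 2: P̄ = F·P·Fᵀ + Q = [1216/149 1262/149; 1262/149 2762/149]
step 2: y = z − H·x̄ = [-52/149]
step 2: S = H·P̄·Hᵀ + R = [3358/149]
step 2: K = P̄·Hᵀ·S⁻¹ = [-631/1679; -1381/1679]
step 2: x' = x̄ + K·y = [-1132/1679, 1575/1679]
step 2: P' = (I − K·H)·P̄ = [8358/1679 2524/1679; 2524/1679 5524/1679]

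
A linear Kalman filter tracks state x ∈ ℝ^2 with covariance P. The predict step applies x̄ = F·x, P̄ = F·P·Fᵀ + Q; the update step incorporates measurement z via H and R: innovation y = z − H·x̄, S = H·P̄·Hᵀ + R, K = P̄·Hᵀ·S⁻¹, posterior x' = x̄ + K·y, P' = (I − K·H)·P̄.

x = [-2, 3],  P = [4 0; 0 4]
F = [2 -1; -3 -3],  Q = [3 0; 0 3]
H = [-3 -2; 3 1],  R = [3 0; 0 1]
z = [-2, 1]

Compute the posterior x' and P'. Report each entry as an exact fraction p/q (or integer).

x̄ = F·x = [-7, -3]
P̄ = F·P·Fᵀ + Q = [23 -12; -12 75]
y = z − H·x̄ = [-29, 25]
S = H·P̄·Hᵀ + R = [366 -249; -249 211]
K = P̄·Hᵀ·S⁻¹ = [54/175 111/175; -683/725 -672/725]
x' = x̄ + K·y = [-16/175, 832/725]
P' = (I − K·H)·P̄ = [128/175 -39/25; -39/25 2721/725]

x' = [-16/175, 832/725]
P' = [128/175 -39/25; -39/25 2721/725]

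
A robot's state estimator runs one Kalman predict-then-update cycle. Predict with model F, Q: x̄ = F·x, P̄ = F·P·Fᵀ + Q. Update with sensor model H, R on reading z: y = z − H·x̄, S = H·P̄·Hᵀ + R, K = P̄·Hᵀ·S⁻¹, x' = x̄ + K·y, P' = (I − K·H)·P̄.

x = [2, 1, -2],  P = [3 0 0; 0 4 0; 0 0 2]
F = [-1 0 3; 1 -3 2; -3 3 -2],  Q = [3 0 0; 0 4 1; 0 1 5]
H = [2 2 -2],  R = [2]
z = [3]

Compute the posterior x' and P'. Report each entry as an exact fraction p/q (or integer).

x̄ = F·x = [-8, -5, 1]
P̄ = F·P·Fᵀ + Q = [24 9 -3; 9 51 -52; -3 -52 76]
y = z − H·x̄ = [31]
S = H·P̄·Hᵀ + R = [1118]
K = P̄·Hᵀ·S⁻¹ = [36/559; 112/559; -131/559]
x' = x̄ + K·y = [-3356/559, 677/559, -3502/559]
P' = (I − K·H)·P̄ = [10824/559 -3033/559 7755/559; -3033/559 3421/559 276/559; 7755/559 276/559 8162/559]

x' = [-3356/559, 677/559, -3502/559]
P' = [10824/559 -3033/559 7755/559; -3033/559 3421/559 276/559; 7755/559 276/559 8162/559]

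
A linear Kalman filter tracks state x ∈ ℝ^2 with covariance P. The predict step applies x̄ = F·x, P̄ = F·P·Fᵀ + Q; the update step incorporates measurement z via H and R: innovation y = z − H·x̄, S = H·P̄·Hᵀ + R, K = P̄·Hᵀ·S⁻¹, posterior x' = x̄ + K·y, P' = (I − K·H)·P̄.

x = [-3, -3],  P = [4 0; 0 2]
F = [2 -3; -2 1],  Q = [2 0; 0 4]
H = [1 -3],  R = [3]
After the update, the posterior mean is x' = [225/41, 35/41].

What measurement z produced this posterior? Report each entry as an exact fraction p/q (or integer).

z = [3]

x̄ = F·x = [3, 3]
P̄ = F·P·Fᵀ + Q = [36 -22; -22 22]
S = H·P̄·Hᵀ + R = [369]
K = P̄·Hᵀ·S⁻¹ = [34/123; -88/369]
x' − x̄ = [102/41, -88/41] = K·y
y = (KᵀK)⁻¹·Kᵀ·(x' − x̄) = [9]
z = y + H·x̄ = [9] + [-6] = [3]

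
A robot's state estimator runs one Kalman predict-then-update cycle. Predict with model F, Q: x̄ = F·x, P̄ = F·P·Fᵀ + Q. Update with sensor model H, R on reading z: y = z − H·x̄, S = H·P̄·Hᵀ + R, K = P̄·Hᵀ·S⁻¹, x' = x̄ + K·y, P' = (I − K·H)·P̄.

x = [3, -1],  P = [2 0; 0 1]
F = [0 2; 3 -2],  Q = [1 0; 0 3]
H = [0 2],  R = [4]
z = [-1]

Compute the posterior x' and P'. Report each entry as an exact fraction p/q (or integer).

x̄ = F·x = [-2, 11]
P̄ = F·P·Fᵀ + Q = [5 -4; -4 25]
y = z − H·x̄ = [-23]
S = H·P̄·Hᵀ + R = [104]
K = P̄·Hᵀ·S⁻¹ = [-1/13; 25/52]
x' = x̄ + K·y = [-3/13, -3/52]
P' = (I − K·H)·P̄ = [57/13 -2/13; -2/13 25/26]

x' = [-3/13, -3/52]
P' = [57/13 -2/13; -2/13 25/26]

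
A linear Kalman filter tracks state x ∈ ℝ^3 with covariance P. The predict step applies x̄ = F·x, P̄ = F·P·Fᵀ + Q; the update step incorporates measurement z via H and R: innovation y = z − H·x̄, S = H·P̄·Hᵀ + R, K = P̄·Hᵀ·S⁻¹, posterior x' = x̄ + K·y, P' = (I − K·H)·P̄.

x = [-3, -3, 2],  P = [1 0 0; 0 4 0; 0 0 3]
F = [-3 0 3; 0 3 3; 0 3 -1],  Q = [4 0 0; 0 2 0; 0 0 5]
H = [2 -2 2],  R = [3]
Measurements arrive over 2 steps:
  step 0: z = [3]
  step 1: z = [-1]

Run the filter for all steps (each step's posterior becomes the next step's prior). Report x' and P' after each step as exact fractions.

step 0: x' = [1337/95, -43/95, -1221/95], P' = [3736/95 2741/95 -983/95; 2741/95 5691/95 2917/95; -983/95 2917/95 3924/95]
step 1: x' = [-7339018/131065, -9450394/131065, -2185136/131065], P' = [86729498/131065 106386829/131065 19741721/131065; 106386829/131065 135885117/131065 29388683/131065; 19741721/131065 29388683/131065 9551052/131065]

step 0: x̄ = F·x = [15, -3, -11]
step 0: P̄ = F·P·Fᵀ + Q = [40 27 -9; 27 65 27; -9 27 44]
step 0: y = z − H·x̄ = [-11]
step 0: S = H·P̄·Hᵀ + R = [95]
step 0: K = P̄·Hᵀ·S⁻¹ = [8/95; -22/95; 16/95]
step 0: x' = x̄ + K·y = [1337/95, -43/95, -1221/95]
step 0: P' = (I − K·H)·P̄ = [3736/95 2741/95 -983/95; 2741/95 5691/95 2917/95; -983/95 2917/95 3924/95]
step 1: x̄ = F·x = [-7674/95, -3792/95, 1092/95]
step 1: P̄ = F·P·Fᵀ + Q = [87014/95 45747/95 -13137/95; 45747/95 139231/95 56949/95; -13137/95 56949/95 38116/95]
step 1: y = z − H·x̄ = [1097/19]
step 1: S = H·P̄·Hᵀ + R = [26213/19]
step 1: K = P̄·Hᵀ·S⁻¹ = [11252/26213; -14614/26213; -12788/26213]
step 1: x' = x̄ + K·y = [-7339018/131065, -9450394/131065, -2185136/131065]
step 1: P' = (I − K·H)·P̄ = [86729498/131065 106386829/131065 19741721/131065; 106386829/131065 135885117/131065 29388683/131065; 19741721/131065 29388683/131065 9551052/131065]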